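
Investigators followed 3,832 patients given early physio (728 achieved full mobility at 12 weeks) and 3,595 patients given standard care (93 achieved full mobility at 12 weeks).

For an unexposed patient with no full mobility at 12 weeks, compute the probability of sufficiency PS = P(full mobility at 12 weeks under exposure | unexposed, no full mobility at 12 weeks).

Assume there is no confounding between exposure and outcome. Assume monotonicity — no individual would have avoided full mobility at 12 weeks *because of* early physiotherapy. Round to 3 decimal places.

PS ≈ 0.168

p₁ = P(outcome | exposed) = 728/3832 = 0.18998
p₀ = P(outcome | unexposed) = 93/3595 = 0.025869
Under exogeneity and monotonicity, PS = (p₁ − p₀) / (1 − p₀).
PS = (0.18998 − 0.025869) / (1 − 0.025869) = 0.16411 / 0.97413 ≈ 0.1685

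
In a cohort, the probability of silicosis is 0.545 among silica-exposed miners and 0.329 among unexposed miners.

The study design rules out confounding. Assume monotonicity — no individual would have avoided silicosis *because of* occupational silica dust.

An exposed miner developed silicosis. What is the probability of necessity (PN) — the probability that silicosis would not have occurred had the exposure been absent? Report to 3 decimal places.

PN ≈ 0.396

Let p₁ = 0.545, p₀ = 0.329.
Under exogeneity and monotonicity, PN = (p₁ − p₀) / p₁.
PN = (0.545 − 0.329) / 0.545 = 0.216 / 0.545 ≈ 0.3963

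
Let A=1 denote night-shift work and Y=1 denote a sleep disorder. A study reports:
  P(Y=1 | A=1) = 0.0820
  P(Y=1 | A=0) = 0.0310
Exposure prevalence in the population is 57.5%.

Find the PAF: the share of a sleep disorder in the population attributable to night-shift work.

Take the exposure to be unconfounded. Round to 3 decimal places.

Let p₁ = 0.082, p₀ = 0.031.
Overall risk P(Y=1) = π·p₁ + (1−π)·p₀ = 0.575×0.082 + 0.425×0.031 = 0.060325.
Under exogeneity, PAF = [P(Y=1) − p₀] / P(Y=1).
PAF = (0.060325 − 0.031) / 0.060325 ≈ 0.4861

PAF ≈ 0.486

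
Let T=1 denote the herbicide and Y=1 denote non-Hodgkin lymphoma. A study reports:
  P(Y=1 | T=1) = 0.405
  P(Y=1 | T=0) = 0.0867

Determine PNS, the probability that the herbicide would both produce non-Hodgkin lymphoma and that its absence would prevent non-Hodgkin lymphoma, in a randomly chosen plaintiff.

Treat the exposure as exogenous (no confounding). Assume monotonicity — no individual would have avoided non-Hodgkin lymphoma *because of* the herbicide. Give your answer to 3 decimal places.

PNS ≈ 0.318

Let p₁ = 0.405, p₀ = 0.0867.
Under exogeneity and monotonicity, PNS = p₁ − p₀.
PNS = 0.405 − 0.0867 = 0.3183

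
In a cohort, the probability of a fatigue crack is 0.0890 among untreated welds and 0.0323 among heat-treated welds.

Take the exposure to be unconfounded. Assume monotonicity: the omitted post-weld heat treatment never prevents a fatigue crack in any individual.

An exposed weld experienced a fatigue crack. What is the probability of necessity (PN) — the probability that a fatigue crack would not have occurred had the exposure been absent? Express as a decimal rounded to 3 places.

PN ≈ 0.637

Let p₁ = 0.089, p₀ = 0.0323.
Under exogeneity and monotonicity, PN = (p₁ − p₀) / p₁.
PN = (0.089 − 0.0323) / 0.089 = 0.0567 / 0.089 ≈ 0.6371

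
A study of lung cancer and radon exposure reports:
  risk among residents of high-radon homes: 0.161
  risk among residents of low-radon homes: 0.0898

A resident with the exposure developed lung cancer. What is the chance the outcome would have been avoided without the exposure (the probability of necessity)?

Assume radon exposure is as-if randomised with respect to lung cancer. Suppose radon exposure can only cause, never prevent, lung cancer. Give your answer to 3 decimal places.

Let p₁ = 0.161, p₀ = 0.0898.
Under exogeneity and monotonicity, PN = (p₁ − p₀) / p₁.
PN = (0.161 − 0.0898) / 0.161 = 0.0712 / 0.161 ≈ 0.4422

PN ≈ 0.442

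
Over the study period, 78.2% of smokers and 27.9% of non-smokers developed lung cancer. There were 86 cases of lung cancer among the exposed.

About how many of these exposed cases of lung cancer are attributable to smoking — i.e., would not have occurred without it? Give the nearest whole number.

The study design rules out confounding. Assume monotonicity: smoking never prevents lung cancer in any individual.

p₁ = 0.782, p₀ = 0.279.
PN = (p₁ − p₀)/p₁ = (0.782 − 0.279) / 0.782 ≈ 0.64322.
Attributable cases ≈ PN × (exposed cases) = 0.64322 × 86 ≈ 55.32.

about 55 cases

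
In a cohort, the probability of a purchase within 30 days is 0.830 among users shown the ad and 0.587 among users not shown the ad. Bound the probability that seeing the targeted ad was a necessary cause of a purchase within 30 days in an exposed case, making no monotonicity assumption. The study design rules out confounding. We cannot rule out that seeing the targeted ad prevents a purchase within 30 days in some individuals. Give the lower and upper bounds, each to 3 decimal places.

Let p₁ = 0.83, p₀ = 0.587.
Under exogeneity alone the bounds on PN are max{0,(p₁−p₀)/p₁} ≤ PN ≤ min{1,(1−p₀)/p₁}.
  lower = (p₁ − p₀)/p₁ = 0.243 / 0.83 ≈ 0.2928
  upper = min{1, (1 − p₀)/p₁} = 0.413 / 0.83 ≈ 0.4976

0.293 ≤ PN ≤ 0.498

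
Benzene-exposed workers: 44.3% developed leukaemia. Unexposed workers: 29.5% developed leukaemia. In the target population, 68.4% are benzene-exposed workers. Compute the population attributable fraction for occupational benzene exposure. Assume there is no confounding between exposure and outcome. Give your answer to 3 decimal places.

PAF ≈ 0.255

p₁ = 0.443, p₀ = 0.295.
Overall risk P(Y=1) = π·p₁ + (1−π)·p₀ = 0.684×0.443 + 0.316×0.295 = 0.39623.
Under exogeneity, PAF = [P(Y=1) − p₀] / P(Y=1).
PAF = (0.39623 − 0.295) / 0.39623 ≈ 0.2555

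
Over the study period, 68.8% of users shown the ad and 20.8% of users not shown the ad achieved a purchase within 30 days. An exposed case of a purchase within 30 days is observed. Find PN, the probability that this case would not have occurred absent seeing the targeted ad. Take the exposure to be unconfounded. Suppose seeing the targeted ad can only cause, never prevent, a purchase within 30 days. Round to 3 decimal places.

p₁ = 0.688, p₀ = 0.208.
Under exogeneity and monotonicity, PN = (p₁ − p₀) / p₁.
PN = (0.688 − 0.208) / 0.688 = 0.48 / 0.688 ≈ 0.6977

PN ≈ 0.698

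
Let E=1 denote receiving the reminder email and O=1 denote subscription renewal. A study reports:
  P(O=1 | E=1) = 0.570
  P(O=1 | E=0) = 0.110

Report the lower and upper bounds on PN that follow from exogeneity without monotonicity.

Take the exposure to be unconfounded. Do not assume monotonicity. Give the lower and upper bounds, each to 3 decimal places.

Let p₁ = 0.57, p₀ = 0.11.
Under exogeneity alone the bounds on PN are max{0,(p₁−p₀)/p₁} ≤ PN ≤ min{1,(1−p₀)/p₁}.
  lower = (p₁ − p₀)/p₁ = 0.46 / 0.57 ≈ 0.8070
  upper = min{1, (1 − p₀)/p₁} = 0.89 / 0.57 ≈ 1.5614 → capped at 1

0.807 ≤ PN ≤ 1.000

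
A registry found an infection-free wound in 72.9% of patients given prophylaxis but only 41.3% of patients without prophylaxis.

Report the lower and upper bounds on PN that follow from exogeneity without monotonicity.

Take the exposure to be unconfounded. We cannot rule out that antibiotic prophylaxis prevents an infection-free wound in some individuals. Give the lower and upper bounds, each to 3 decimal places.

0.433 ≤ PN ≤ 0.805

p₁ = 0.729, p₀ = 0.413.
Under exogeneity alone the bounds on PN are max{0,(p₁−p₀)/p₁} ≤ PN ≤ min{1,(1−p₀)/p₁}.
  lower = (p₁ − p₀)/p₁ = 0.316 / 0.729 ≈ 0.4335
  upper = min{1, (1 − p₀)/p₁} = 0.587 / 0.729 ≈ 0.8052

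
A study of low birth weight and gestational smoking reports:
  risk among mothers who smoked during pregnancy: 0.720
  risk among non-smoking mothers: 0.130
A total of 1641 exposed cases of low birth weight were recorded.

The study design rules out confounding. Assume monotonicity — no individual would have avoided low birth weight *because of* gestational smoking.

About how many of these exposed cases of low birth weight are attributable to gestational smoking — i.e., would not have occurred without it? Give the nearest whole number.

about 1345 cases

Let p₁ = 0.72, p₀ = 0.13.
PN = (p₁ − p₀)/p₁ = (0.72 − 0.13) / 0.72 ≈ 0.81944.
Attributable cases ≈ PN × (exposed cases) = 0.81944 × 1641 ≈ 1344.71.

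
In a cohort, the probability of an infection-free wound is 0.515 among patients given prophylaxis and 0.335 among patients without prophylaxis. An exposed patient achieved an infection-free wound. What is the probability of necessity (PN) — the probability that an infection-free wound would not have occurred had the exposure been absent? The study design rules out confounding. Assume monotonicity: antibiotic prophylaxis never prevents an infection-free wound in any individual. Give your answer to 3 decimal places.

Let p₁ = 0.515, p₀ = 0.335.
Under exogeneity and monotonicity, PN = (p₁ − p₀) / p₁.
PN = (0.515 − 0.335) / 0.515 = 0.18 / 0.515 ≈ 0.3495

PN ≈ 0.350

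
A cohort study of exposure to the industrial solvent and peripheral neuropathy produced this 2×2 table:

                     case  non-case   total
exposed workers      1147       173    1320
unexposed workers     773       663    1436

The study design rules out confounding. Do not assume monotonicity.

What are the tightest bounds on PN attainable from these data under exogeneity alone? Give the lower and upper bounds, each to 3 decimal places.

p₁ = P(outcome | exposed) = 1147/1320 = 0.86894
p₀ = P(outcome | unexposed) = 773/1436 = 0.5383
Under exogeneity alone the bounds on PN are max{0,(p₁−p₀)/p₁} ≤ PN ≤ min{1,(1−p₀)/p₁}.
  lower = (p₁ − p₀)/p₁ = 0.33064 / 0.86894 ≈ 0.3805
  upper = min{1, (1 − p₀)/p₁} = 0.4617 / 0.86894 ≈ 0.5313

0.381 ≤ PN ≤ 0.531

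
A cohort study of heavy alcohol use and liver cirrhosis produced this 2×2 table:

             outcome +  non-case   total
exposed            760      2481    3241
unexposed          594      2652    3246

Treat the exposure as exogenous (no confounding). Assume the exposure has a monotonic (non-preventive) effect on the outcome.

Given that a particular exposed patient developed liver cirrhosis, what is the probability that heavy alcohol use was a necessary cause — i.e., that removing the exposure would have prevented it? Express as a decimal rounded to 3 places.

PN ≈ 0.220

p₁ = P(outcome | exposed) = 760/3241 = 0.2345
p₀ = P(outcome | unexposed) = 594/3246 = 0.18299
Under exogeneity and monotonicity, PN = (p₁ − p₀)/p₁.
PN = (0.2345 − 0.18299) / 0.2345 ≈ 0.2196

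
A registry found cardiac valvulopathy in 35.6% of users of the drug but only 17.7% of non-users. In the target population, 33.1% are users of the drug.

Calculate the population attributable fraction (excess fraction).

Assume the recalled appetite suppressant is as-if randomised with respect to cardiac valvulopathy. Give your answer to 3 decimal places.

p₁ = 0.356, p₀ = 0.177.
Overall risk P(Y=1) = π·p₁ + (1−π)·p₀ = 0.331×0.356 + 0.669×0.177 = 0.23625.
Under exogeneity, PAF = [P(Y=1) − p₀] / P(Y=1).
PAF = (0.23625 − 0.177) / 0.23625 ≈ 0.2508

PAF ≈ 0.251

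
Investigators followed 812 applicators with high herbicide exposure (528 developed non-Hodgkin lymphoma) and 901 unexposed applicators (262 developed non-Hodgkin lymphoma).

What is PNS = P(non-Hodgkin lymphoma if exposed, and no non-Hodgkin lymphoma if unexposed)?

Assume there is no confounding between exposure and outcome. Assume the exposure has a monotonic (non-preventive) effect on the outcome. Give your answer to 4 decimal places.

PNS ≈ 0.3595

p₁ = P(outcome | exposed) = 528/812 = 0.65025
p₀ = P(outcome | unexposed) = 262/901 = 0.29079
Under exogeneity and monotonicity, PNS = p₁ − p₀.
PNS = 0.65025 − 0.29079 = 0.35946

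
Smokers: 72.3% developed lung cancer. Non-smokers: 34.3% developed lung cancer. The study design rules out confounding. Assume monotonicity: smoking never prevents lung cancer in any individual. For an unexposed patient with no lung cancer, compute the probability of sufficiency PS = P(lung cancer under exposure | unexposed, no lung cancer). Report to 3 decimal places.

p₁ = 0.723, p₀ = 0.343.
Under exogeneity and monotonicity, PS = (p₁ − p₀) / (1 − p₀).
PS = (0.723 − 0.343) / (1 − 0.343) = 0.38 / 0.657 ≈ 0.5784

PS ≈ 0.578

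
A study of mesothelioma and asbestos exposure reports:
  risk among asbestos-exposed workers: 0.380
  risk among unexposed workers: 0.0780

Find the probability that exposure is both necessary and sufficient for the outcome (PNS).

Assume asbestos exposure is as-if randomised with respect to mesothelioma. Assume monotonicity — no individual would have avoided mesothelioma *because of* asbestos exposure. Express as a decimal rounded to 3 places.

PNS ≈ 0.302

Let p₁ = 0.38, p₀ = 0.078.
Under exogeneity and monotonicity, PNS = p₁ − p₀.
PNS = 0.38 − 0.078 = 0.302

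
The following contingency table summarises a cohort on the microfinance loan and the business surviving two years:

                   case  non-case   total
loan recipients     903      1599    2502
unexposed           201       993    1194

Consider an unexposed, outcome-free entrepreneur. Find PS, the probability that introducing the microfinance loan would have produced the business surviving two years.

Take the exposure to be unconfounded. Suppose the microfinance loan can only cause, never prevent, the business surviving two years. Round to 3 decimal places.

PS ≈ 0.232

p₁ = P(outcome | exposed) = 903/2502 = 0.36091
p₀ = P(outcome | unexposed) = 201/1194 = 0.16834
Under exogeneity and monotonicity, PS = (p₁ − p₀)/(1 − p₀).
PS = (0.36091 − 0.16834) / 0.83166 ≈ 0.2315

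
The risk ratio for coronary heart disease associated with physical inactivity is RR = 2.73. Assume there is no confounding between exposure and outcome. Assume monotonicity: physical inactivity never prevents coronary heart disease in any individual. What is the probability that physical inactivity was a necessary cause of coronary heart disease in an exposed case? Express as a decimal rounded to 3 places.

Under exogeneity and monotonicity, PN = (RR − 1) / RR = 1 − 1/RR.
PN = (2.73 − 1) / 2.73 = 1.73 / 2.73 ≈ 0.6337

PN ≈ 0.634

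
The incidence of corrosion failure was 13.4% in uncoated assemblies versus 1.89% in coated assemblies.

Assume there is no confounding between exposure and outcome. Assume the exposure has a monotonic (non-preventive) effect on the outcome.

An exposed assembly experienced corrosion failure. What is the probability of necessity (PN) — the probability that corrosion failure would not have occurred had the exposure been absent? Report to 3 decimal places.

p₁ = 0.134, p₀ = 0.0189.
Under exogeneity and monotonicity, PN = (p₁ − p₀) / p₁.
PN = (0.134 − 0.0189) / 0.134 = 0.1151 / 0.134 ≈ 0.8590

PN ≈ 0.859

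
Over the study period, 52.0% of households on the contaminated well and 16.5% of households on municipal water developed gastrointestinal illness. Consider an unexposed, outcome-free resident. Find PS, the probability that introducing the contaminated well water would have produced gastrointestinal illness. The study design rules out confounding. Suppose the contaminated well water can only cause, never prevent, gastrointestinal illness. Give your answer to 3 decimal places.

PS ≈ 0.425

p₁ = 0.52, p₀ = 0.165.
Under exogeneity and monotonicity, PS = (p₁ − p₀) / (1 − p₀).
PS = (0.52 − 0.165) / (1 − 0.165) = 0.355 / 0.835 ≈ 0.4251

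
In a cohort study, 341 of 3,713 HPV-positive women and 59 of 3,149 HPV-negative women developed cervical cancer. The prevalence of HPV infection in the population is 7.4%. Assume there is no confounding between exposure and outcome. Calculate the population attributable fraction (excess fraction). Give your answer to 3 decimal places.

PAF ≈ 0.224

p₁ = P(outcome | exposed) = 341/3713 = 0.091839
p₀ = P(outcome | unexposed) = 59/3149 = 0.018736
Overall risk P(Y=1) = π·p₁ + (1−π)·p₀ = 0.074×0.091839 + 0.926×0.018736 = 0.024146.
Under exogeneity, PAF = [P(Y=1) − p₀] / P(Y=1).
PAF = (0.024146 − 0.018736) / 0.024146 ≈ 0.2240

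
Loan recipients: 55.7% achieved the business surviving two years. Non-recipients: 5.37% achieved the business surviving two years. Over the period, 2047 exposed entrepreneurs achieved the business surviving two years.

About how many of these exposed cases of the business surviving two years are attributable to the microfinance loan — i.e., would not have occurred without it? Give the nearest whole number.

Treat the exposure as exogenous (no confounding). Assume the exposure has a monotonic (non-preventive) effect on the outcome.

p₁ = 0.557, p₀ = 0.0537.
PN = (p₁ − p₀)/p₁ = (0.557 − 0.0537) / 0.557 ≈ 0.90359.
Attributable cases ≈ PN × (exposed cases) = 0.90359 × 2047 ≈ 1849.65.

about 1850 cases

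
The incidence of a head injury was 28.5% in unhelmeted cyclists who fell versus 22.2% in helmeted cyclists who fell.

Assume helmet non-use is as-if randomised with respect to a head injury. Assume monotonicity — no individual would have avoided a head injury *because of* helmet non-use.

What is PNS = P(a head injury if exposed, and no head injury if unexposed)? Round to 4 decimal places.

p₁ = 0.285, p₀ = 0.222.
Under exogeneity and monotonicity, PNS = p₁ − p₀.
PNS = 0.285 − 0.222 = 0.063

PNS ≈ 0.0630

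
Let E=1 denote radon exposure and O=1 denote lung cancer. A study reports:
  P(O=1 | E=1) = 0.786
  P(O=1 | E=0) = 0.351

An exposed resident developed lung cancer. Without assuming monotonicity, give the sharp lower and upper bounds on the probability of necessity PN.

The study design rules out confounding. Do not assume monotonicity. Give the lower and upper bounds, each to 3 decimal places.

Let p₁ = 0.786, p₀ = 0.351.
Under exogeneity alone the bounds on PN are max{0,(p₁−p₀)/p₁} ≤ PN ≤ min{1,(1−p₀)/p₁}.
  lower = (p₁ − p₀)/p₁ = 0.435 / 0.786 ≈ 0.5534
  upper = min{1, (1 − p₀)/p₁} = 0.649 / 0.786 ≈ 0.8257

0.553 ≤ PN ≤ 0.826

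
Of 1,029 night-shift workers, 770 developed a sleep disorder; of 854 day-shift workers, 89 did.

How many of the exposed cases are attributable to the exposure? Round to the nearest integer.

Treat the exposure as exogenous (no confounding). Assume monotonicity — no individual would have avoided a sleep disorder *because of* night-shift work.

about 663 cases

p₁ = P(outcome | exposed) = 770/1029 = 0.7483
p₀ = P(outcome | unexposed) = 89/854 = 0.10422
PN = (p₁ − p₀)/p₁ = (0.7483 − 0.10422) / 0.7483 ≈ 0.86073.
Attributable cases ≈ PN × (exposed cases) = 0.86073 × 770 ≈ 662.76.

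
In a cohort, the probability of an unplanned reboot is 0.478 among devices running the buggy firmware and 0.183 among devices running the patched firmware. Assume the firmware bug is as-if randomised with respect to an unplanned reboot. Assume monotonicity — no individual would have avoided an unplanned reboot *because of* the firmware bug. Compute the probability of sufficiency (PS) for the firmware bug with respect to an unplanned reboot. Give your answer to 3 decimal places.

PS ≈ 0.361

Let p₁ = 0.478, p₀ = 0.183.
Under exogeneity and monotonicity, PS = (p₁ − p₀) / (1 − p₀).
PS = (0.478 − 0.183) / (1 − 0.183) = 0.295 / 0.817 ≈ 0.3611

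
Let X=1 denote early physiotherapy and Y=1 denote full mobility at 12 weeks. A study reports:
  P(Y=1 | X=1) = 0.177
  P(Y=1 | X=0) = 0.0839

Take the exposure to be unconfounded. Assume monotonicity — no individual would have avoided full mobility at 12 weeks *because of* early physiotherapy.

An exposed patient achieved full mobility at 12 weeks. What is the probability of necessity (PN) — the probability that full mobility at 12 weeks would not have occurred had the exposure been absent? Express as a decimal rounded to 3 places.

Let p₁ = 0.177, p₀ = 0.0839.
Under exogeneity and monotonicity, PN = (p₁ − p₀) / p₁.
PN = (0.177 − 0.0839) / 0.177 = 0.0931 / 0.177 ≈ 0.5260

PN ≈ 0.526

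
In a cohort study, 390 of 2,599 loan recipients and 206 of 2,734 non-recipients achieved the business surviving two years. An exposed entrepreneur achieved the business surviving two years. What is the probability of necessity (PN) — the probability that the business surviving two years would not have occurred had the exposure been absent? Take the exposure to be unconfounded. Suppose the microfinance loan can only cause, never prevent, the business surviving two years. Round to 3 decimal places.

PN ≈ 0.498

p₁ = P(outcome | exposed) = 390/2599 = 0.15006
p₀ = P(outcome | unexposed) = 206/2734 = 0.075347
Under exogeneity and monotonicity, PN = (p₁ − p₀) / p₁.
PN = (0.15006 − 0.075347) / 0.15006 = 0.07471 / 0.15006 ≈ 0.4979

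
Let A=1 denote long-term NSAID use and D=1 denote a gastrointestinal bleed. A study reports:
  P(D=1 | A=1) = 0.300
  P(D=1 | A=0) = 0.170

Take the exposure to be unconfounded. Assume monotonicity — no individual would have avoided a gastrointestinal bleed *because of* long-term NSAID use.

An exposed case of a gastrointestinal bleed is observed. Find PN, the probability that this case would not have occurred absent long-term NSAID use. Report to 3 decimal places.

Let p₁ = 0.3, p₀ = 0.17.
Under exogeneity and monotonicity, PN = (p₁ − p₀) / p₁.
PN = (0.3 − 0.17) / 0.3 = 0.13 / 0.3 ≈ 0.4333

PN ≈ 0.433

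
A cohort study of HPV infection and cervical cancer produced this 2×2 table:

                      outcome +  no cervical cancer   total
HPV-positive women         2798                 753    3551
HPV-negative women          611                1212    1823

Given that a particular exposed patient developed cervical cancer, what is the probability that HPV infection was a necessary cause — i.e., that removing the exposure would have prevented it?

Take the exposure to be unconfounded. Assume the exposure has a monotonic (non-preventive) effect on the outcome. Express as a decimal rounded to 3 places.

p₁ = P(outcome | exposed) = 2798/3551 = 0.78795
p₀ = P(outcome | unexposed) = 611/1823 = 0.33516
Under exogeneity and monotonicity, PN = (p₁ − p₀) / p₁.
PN = (0.78795 − 0.33516) / 0.78795 = 0.45279 / 0.78795 ≈ 0.5746

PN ≈ 0.575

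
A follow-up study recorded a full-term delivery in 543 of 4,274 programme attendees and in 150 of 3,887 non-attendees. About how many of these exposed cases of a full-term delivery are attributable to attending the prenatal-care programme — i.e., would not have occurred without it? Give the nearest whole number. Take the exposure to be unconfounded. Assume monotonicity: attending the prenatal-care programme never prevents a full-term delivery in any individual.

p₁ = P(outcome | exposed) = 543/4274 = 0.12705
p₀ = P(outcome | unexposed) = 150/3887 = 0.03859
PN = (p₁ − p₀)/p₁ = (0.12705 − 0.03859) / 0.12705 ≈ 0.69625.
Attributable cases ≈ PN × (exposed cases) = 0.69625 × 543 ≈ 378.07.

about 378 cases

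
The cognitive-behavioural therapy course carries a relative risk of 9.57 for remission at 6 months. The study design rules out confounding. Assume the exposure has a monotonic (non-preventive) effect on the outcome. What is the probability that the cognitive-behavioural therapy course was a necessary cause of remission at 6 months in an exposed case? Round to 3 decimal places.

PN ≈ 0.896

Under exogeneity and monotonicity, PN = (RR − 1) / RR = 1 − 1/RR.
PN = (9.57 − 1) / 9.57 = 8.57 / 9.57 ≈ 0.8955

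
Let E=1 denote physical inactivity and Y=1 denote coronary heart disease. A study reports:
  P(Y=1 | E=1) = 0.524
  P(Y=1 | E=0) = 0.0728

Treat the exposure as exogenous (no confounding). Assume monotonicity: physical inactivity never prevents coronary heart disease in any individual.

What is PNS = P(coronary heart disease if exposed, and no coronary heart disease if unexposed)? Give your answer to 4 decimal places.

Let p₁ = 0.524, p₀ = 0.0728.
Under exogeneity and monotonicity, PNS = p₁ − p₀.
PNS = 0.524 − 0.0728 = 0.4512

PNS ≈ 0.4512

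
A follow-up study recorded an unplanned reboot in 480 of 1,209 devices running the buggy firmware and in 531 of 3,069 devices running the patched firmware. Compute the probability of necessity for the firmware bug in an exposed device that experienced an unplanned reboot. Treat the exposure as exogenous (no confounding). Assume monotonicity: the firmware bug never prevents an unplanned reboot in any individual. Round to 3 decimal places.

p₁ = P(outcome | exposed) = 480/1209 = 0.39702
p₀ = P(outcome | unexposed) = 531/3069 = 0.17302
Under exogeneity and monotonicity, PN = (p₁ − p₀) / p₁.
PN = (0.39702 − 0.17302) / 0.39702 = 0.224 / 0.39702 ≈ 0.5642

PN ≈ 0.564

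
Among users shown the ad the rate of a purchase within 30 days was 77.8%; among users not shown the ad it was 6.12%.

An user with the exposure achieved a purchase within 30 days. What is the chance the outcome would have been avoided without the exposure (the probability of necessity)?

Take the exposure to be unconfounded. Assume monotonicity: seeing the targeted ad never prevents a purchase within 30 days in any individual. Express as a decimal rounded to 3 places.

p₁ = 0.778, p₀ = 0.0612.
Under exogeneity and monotonicity, PN = (p₁ − p₀) / p₁.
PN = (0.778 − 0.0612) / 0.778 = 0.7168 / 0.778 ≈ 0.9213

PN ≈ 0.921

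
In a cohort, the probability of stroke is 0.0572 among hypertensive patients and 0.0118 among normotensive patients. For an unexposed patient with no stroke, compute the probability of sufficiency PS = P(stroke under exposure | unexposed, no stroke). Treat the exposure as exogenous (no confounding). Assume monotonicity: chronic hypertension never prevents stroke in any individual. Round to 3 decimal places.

Let p₁ = 0.0572, p₀ = 0.0118.
Under exogeneity and monotonicity, PS = (p₁ − p₀) / (1 − p₀).
PS = (0.0572 − 0.0118) / (1 − 0.0118) = 0.0454 / 0.9882 ≈ 0.0459

PS ≈ 0.046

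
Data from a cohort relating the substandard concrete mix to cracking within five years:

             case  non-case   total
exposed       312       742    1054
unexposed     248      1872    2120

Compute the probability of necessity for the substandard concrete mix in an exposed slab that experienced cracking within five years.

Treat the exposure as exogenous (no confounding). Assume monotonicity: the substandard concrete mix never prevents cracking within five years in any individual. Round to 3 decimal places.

p₁ = P(outcome | exposed) = 312/1054 = 0.29602
p₀ = P(outcome | unexposed) = 248/2120 = 0.11698
Under exogeneity and monotonicity, PN = (p₁ − p₀)/p₁.
PN = (0.29602 − 0.11698) / 0.29602 ≈ 0.6048

PN ≈ 0.605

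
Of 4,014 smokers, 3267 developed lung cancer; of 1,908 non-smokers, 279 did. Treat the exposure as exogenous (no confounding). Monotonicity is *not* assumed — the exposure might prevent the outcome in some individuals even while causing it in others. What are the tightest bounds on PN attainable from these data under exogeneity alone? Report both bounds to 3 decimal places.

p₁ = P(outcome | exposed) = 3267/4014 = 0.8139
p₀ = P(outcome | unexposed) = 279/1908 = 0.14623
Under exogeneity alone the bounds on PN are max{0,(p₁−p₀)/p₁} ≤ PN ≤ min{1,(1−p₀)/p₁}.
  lower = (p₁ − p₀)/p₁ = 0.66767 / 0.8139 ≈ 0.8203
  upper = min{1, (1 − p₀)/p₁} = 0.85377 / 0.8139 ≈ 1.0490 → capped at 1

0.820 ≤ PN ≤ 1.000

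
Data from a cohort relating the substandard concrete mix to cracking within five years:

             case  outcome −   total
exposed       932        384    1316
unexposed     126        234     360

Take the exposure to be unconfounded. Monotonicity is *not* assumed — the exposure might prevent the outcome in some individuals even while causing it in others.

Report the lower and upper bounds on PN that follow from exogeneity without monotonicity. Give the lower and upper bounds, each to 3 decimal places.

p₁ = P(outcome | exposed) = 932/1316 = 0.70821
p₀ = P(outcome | unexposed) = 126/360 = 0.35
Under exogeneity alone the bounds on PN are max{0,(p₁−p₀)/p₁} ≤ PN ≤ min{1,(1−p₀)/p₁}.
  lower = (p₁ − p₀)/p₁ = 0.35821 / 0.70821 ≈ 0.5058
  upper = min{1, (1 − p₀)/p₁} = 0.65 / 0.70821 ≈ 0.9178

0.506 ≤ PN ≤ 0.918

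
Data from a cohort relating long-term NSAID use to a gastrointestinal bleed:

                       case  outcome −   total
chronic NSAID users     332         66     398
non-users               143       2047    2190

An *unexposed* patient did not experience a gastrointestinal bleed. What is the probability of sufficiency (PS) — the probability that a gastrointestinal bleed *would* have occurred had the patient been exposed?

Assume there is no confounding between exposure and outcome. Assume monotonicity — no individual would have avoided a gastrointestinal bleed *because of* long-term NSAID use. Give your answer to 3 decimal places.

p₁ = P(outcome | exposed) = 332/398 = 0.83417
p₀ = P(outcome | unexposed) = 143/2190 = 0.065297
Under exogeneity and monotonicity, PS = (p₁ − p₀)/(1 − p₀).
PS = (0.83417 − 0.065297) / 0.9347 ≈ 0.8226

PS ≈ 0.823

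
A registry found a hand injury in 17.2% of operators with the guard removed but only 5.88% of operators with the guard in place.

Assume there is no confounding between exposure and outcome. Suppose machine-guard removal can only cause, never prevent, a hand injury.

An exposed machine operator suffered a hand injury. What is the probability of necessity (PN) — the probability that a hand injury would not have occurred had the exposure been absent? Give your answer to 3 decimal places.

p₁ = 0.172, p₀ = 0.0588.
Under exogeneity and monotonicity, PN = (p₁ − p₀) / p₁.
PN = (0.172 − 0.0588) / 0.172 = 0.1132 / 0.172 ≈ 0.6581

PN ≈ 0.658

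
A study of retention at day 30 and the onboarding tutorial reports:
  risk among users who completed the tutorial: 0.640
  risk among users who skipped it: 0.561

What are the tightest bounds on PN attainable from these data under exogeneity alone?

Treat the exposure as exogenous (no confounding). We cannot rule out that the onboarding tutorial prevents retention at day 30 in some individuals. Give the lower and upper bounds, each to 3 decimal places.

0.123 ≤ PN ≤ 0.686

Let p₁ = 0.64, p₀ = 0.561.
Under exogeneity alone the bounds on PN are max{0,(p₁−p₀)/p₁} ≤ PN ≤ min{1,(1−p₀)/p₁}.
  lower = (p₁ − p₀)/p₁ = 0.079 / 0.64 ≈ 0.1234
  upper = min{1, (1 − p₀)/p₁} = 0.439 / 0.64 ≈ 0.6859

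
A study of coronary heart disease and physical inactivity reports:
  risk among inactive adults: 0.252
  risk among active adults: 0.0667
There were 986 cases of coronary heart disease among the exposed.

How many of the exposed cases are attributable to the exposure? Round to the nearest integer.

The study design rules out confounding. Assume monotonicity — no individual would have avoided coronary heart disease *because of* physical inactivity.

Let p₁ = 0.252, p₀ = 0.0667.
PN = (p₁ − p₀)/p₁ = (0.252 − 0.0667) / 0.252 ≈ 0.73532.
Attributable cases ≈ PN × (exposed cases) = 0.73532 × 986 ≈ 725.02.

about 725 cases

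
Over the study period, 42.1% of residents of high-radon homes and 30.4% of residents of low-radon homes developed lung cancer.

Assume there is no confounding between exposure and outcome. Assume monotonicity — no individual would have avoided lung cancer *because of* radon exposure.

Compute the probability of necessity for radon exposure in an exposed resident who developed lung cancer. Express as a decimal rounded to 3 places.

p₁ = 0.421, p₀ = 0.304.
Under exogeneity and monotonicity, PN = (p₁ − p₀) / p₁.
PN = (0.421 − 0.304) / 0.421 = 0.117 / 0.421 ≈ 0.2779

PN ≈ 0.278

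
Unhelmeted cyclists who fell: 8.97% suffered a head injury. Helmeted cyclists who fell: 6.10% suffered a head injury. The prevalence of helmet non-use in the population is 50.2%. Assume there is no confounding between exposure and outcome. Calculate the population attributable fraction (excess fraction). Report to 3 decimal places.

p₁ = 0.0897, p₀ = 0.061.
Overall risk P(Y=1) = π·p₁ + (1−π)·p₀ = 0.502×0.0897 + 0.498×0.061 = 0.075407.
Under exogeneity, PAF = [P(Y=1) − p₀] / P(Y=1).
PAF = (0.075407 − 0.061) / 0.075407 ≈ 0.1911

PAF ≈ 0.191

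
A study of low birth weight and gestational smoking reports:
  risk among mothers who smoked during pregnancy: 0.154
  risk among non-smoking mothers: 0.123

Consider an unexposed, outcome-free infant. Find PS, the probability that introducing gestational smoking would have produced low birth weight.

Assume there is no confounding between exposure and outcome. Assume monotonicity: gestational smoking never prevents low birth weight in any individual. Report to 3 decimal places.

PS ≈ 0.035

Let p₁ = 0.154, p₀ = 0.123.
Under exogeneity and monotonicity, PS = (p₁ − p₀) / (1 − p₀).
PS = (0.154 − 0.123) / (1 − 0.123) = 0.031 / 0.877 ≈ 0.0353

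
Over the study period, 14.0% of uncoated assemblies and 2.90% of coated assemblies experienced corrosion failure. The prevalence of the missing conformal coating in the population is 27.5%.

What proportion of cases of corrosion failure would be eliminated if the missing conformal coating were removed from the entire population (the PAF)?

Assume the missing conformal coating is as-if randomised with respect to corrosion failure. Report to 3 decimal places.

p₁ = 0.14, p₀ = 0.029.
Overall risk P(Y=1) = π·p₁ + (1−π)·p₀ = 0.275×0.14 + 0.725×0.029 = 0.059525.
Under exogeneity, PAF = [P(Y=1) − p₀] / P(Y=1).
PAF = (0.059525 − 0.029) / 0.059525 ≈ 0.5128

PAF ≈ 0.513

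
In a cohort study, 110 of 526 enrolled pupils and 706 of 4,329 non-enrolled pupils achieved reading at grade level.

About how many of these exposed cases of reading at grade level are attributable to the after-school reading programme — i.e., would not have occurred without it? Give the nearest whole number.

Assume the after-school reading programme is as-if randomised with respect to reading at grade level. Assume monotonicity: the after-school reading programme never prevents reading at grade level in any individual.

p₁ = P(outcome | exposed) = 110/526 = 0.20913
p₀ = P(outcome | unexposed) = 706/4329 = 0.16309
PN = (p₁ − p₀)/p₁ = (0.20913 − 0.16309) / 0.20913 ≈ 0.22015.
Attributable cases ≈ PN × (exposed cases) = 0.22015 × 110 ≈ 24.22.

about 24 cases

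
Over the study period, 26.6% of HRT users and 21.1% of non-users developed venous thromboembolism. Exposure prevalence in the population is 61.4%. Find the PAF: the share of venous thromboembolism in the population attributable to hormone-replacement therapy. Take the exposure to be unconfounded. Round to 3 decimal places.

p₁ = 0.266, p₀ = 0.211.
Overall risk P(Y=1) = π·p₁ + (1−π)·p₀ = 0.614×0.266 + 0.386×0.211 = 0.24477.
Under exogeneity, PAF = [P(Y=1) − p₀] / P(Y=1).
PAF = (0.24477 − 0.211) / 0.24477 ≈ 0.1380

PAF ≈ 0.138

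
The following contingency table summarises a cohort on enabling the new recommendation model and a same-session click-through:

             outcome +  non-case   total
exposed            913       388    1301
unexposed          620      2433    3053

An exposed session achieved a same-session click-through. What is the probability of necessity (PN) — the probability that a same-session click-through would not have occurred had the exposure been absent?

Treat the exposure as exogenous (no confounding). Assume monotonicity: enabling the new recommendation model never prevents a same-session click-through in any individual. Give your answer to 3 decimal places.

p₁ = P(outcome | exposed) = 913/1301 = 0.70177
p₀ = P(outcome | unexposed) = 620/3053 = 0.20308
Under exogeneity and monotonicity, PN = (p₁ − p₀)/p₁.
PN = (0.70177 − 0.20308) / 0.70177 ≈ 0.7106

PN ≈ 0.711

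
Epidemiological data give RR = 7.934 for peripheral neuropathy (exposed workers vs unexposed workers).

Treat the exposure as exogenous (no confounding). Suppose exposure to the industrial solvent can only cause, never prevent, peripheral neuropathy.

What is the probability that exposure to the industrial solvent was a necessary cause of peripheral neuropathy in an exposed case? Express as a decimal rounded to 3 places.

Under exogeneity and monotonicity, PN = (RR − 1) / RR = 1 − 1/RR.
PN = (7.934 − 1) / 7.934 = 6.934 / 7.934 ≈ 0.8740

PN ≈ 0.874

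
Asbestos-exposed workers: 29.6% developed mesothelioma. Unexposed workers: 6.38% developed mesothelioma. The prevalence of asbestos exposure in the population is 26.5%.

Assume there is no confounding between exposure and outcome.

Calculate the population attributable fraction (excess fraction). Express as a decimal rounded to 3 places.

p₁ = 0.296, p₀ = 0.0638.
Overall risk P(Y=1) = π·p₁ + (1−π)·p₀ = 0.265×0.296 + 0.735×0.0638 = 0.12533.
Under exogeneity, PAF = [P(Y=1) − p₀] / P(Y=1).
PAF = (0.12533 − 0.0638) / 0.12533 ≈ 0.4910

PAF ≈ 0.491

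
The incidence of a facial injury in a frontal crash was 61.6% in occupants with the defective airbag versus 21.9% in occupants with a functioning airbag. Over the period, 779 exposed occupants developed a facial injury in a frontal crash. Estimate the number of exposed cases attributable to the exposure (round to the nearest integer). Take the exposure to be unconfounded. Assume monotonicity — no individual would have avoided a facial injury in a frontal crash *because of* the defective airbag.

p₁ = 0.616, p₀ = 0.219.
PN = (p₁ − p₀)/p₁ = (0.616 − 0.219) / 0.616 ≈ 0.64448.
Attributable cases ≈ PN × (exposed cases) = 0.64448 × 779 ≈ 502.05.

about 502 cases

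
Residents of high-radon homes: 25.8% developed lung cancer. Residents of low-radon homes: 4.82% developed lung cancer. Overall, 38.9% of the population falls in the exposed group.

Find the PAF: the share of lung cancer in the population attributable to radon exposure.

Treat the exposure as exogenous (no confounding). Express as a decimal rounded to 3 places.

PAF ≈ 0.629

p₁ = 0.258, p₀ = 0.0482.
Overall risk P(Y=1) = π·p₁ + (1−π)·p₀ = 0.389×0.258 + 0.611×0.0482 = 0.12981.
Under exogeneity, PAF = [P(Y=1) − p₀] / P(Y=1).
PAF = (0.12981 − 0.0482) / 0.12981 ≈ 0.6287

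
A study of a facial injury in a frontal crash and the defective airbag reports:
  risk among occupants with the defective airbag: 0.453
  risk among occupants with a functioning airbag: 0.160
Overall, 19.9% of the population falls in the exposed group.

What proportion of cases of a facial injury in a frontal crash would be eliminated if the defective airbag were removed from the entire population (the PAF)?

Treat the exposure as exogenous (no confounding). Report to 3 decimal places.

PAF ≈ 0.267

Let p₁ = 0.453, p₀ = 0.16.
Overall risk P(Y=1) = π·p₁ + (1−π)·p₀ = 0.199×0.453 + 0.801×0.16 = 0.21831.
Under exogeneity, PAF = [P(Y=1) − p₀] / P(Y=1).
PAF = (0.21831 − 0.16) / 0.21831 ≈ 0.2671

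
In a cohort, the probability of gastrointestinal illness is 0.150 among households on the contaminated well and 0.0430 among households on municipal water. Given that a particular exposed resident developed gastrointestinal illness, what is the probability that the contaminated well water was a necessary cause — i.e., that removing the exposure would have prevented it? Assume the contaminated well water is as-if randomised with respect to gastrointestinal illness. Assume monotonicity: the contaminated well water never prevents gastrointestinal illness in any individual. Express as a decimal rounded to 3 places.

Let p₁ = 0.15, p₀ = 0.043.
Under exogeneity and monotonicity, PN = (p₁ − p₀) / p₁.
PN = (0.15 − 0.043) / 0.15 = 0.107 / 0.15 ≈ 0.7133

PN ≈ 0.713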